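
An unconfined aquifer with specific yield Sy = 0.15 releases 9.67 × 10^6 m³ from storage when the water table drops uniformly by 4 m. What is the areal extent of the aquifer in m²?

A = ΔV / (Sy × Δh) = 9.67 × 10^6 / (0.15 × 4) = 1.612 × 10^7 m²

A ≈ 1.61 × 10^7 m²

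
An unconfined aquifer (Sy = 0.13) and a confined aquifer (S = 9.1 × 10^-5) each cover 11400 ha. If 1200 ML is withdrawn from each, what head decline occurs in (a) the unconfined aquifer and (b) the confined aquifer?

A = 11400 ha = 1.14 × 10^8 m²
ΔV = 1200 ML = 1.2 × 10^6 m³
Unconfined: Δh_u = ΔV/(Sy·A) = 1.2 × 10^6/(0.13 × 1.14 × 10^8) = 0.08097 m
Confined: Δh_c = ΔV/(S·A) = 1.2 × 10^6/(9.1 × 10^-5 × 1.14 × 10^8) = 115.7 m

Δh_u ≈ 0.081 m; Δh_c ≈ 116 m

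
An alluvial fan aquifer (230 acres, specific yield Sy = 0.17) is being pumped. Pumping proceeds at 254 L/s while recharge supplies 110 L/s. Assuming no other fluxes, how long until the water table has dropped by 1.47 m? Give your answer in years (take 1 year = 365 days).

A = 230 acres = 9.308 × 10^5 m²
ΔV = Sy × A × Δh = 0.17 × 9.308 × 10^5 × 1.47 = 2.326 × 10^5 m³
Net withdrawal = 254 − 110 = 144 L/s = 12440 m³/d
t = ΔV / Q = 2.326 × 10^5 m³ / 12440 m³/d = 18.7 d
t = 18.7 d ≈ 0.05122 years

t ≈ 0.0512 years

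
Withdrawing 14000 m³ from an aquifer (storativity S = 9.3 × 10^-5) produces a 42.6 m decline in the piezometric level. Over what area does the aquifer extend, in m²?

A ≈ 3.53 × 10^6 m²

A = ΔV / (S × Δh) = 14000 / (9.3 × 10^-5 × 42.6) = 3.534 × 10^6 m²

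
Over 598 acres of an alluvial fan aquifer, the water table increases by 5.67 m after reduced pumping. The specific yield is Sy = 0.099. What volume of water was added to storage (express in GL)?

ΔV ≈ 1.36 GL

A = 598 acres = 2.42 × 10^6 m²
ΔV = Sy × A × Δh = 0.099 × 2.42 × 10^6 m² × 5.67 m = 1.358 × 10^6 m³
ΔV = 1.358 × 10^6 m³ = 1.358 GL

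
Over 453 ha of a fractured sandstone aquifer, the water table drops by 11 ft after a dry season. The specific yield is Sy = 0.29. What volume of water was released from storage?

ΔV ≈ 4.4 × 10^6 m³

A = 453 ha = 4.53 × 10^6 m²
Δh = 11 ft = 3.353 m
ΔV = Sy × A × Δh = 0.29 × 4.53 × 10^6 m² × 3.353 m = 4.405 × 10^6 m³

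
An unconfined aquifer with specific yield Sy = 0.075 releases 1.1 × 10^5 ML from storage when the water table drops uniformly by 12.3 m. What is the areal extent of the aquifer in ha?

A ≈ 11900 ha

ΔV = 1.1 × 10^5 ML = 1.1 × 10^8 m³
A = ΔV / (Sy × Δh) = 1.1 × 10^8 / (0.075 × 12.3) = 1.192 × 10^8 m²
A = 1.192 × 10^8 m² = 11920 ha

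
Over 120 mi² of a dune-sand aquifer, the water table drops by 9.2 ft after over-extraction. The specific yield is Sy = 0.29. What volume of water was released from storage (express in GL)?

A = 120 mi² = 3.108 × 10^8 m²
Δh = 9.2 ft = 2.804 m
ΔV = Sy × A × Δh = 0.29 × 3.108 × 10^8 m² × 2.804 m = 2.527 × 10^8 m³
ΔV = 2.527 × 10^8 m³ = 252.7 GL

ΔV ≈ 253 GL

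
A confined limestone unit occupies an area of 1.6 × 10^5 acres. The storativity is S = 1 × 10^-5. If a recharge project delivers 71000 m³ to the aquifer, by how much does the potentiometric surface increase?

A = 1.6 × 10^5 acres = 6.475 × 10^8 m²
Δh = ΔV / (S × A) = 71000 m³ / (1 × 10^-5 × 6.475 × 10^8 m²) = 10.97 m

Δh ≈ 11 m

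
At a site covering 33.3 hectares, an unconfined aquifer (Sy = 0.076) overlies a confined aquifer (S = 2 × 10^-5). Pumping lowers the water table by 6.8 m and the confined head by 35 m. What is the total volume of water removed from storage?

A = 33.3 hectares = 3.33 × 10^5 m²
Unconfined: ΔV_u = Sy × A × Δh_u = 0.076 × 3.33 × 10^5 × 6.8 = 1.721 × 10^5 m³
Confined: ΔV_c = S × A × Δh_c = 2 × 10^-5 × 3.33 × 10^5 × 35 = 233.1 m³
Total ΔV = 1.721 × 10^5 + 233.1 = 1.723 × 10^5 m³

ΔV ≈ 1.72 × 10^5 m³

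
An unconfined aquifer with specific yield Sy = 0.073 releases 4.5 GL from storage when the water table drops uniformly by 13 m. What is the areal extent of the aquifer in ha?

ΔV = 4.5 GL = 4.5 × 10^6 m³
A = ΔV / (Sy × Δh) = 4.5 × 10^6 / (0.073 × 13) = 4.742 × 10^6 m²
A = 4.742 × 10^6 m² = 474.2 ha

A ≈ 474 ha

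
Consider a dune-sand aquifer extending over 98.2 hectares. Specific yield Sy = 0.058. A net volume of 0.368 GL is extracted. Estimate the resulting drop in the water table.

Δh ≈ 6.46 m

A = 98.2 hectares = 9.82 × 10^5 m²
ΔV = 0.368 GL = 3.68 × 10^5 m³
Δh = ΔV / (Sy × A) = 3.68 × 10^5 m³ / (0.058 × 9.82 × 10^5 m²) = 6.461 m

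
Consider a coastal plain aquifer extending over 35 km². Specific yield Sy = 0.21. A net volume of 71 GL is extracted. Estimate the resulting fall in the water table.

A = 35 km² = 3.5 × 10^7 m²
ΔV = 71 GL = 7.1 × 10^7 m³
Δh = ΔV / (Sy × A) = 7.1 × 10^7 m³ / (0.21 × 3.5 × 10^7 m²) = 9.66 m

Δh ≈ 9.66 m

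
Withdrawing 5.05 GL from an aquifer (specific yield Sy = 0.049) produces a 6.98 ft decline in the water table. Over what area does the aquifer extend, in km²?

A ≈ 48.4 km²

Δh = 6.98 ft = 2.128 m
ΔV = 5.05 GL = 5.05 × 10^6 m³
A = ΔV / (Sy × Δh) = 5.05 × 10^6 / (0.049 × 2.128) = 4.844 × 10^7 m²
A = 4.844 × 10^7 m² = 48.44 km²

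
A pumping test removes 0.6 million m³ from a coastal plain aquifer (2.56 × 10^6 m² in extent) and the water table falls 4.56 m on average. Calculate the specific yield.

ΔV = 0.6 million m³ = 6 × 10^5 m³
Sy = ΔV / (A × Δh) = 6 × 10^5 m³ / (2.56 × 10^6 m² × 4.56 m) = 0.0514

Sy ≈ 0.051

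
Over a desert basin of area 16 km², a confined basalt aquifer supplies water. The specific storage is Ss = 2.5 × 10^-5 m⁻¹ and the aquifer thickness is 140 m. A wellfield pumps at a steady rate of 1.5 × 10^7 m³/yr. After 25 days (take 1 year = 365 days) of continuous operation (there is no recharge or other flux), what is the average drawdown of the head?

S = Ss × b = 2.5 × 10^-5 m⁻¹ × 140 m = 3.5 × 10^-3
A = 16 km² = 1.6 × 10^7 m²
Q = 1.5 × 10^7 m³/yr = 41100 m³/d
ΔV = Q × t = 41100 m³/d × 25 d = 1.027 × 10^6 m³
Δh = ΔV / (S × A) = 1.027 × 10^6 / (0.0035 × 1.6 × 10^7) = 18.35 m

Δh ≈ 18.3 m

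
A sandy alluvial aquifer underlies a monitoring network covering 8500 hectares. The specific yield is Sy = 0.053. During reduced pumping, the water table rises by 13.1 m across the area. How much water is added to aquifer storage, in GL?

ΔV ≈ 59 GL

A = 8500 hectares = 8.5 × 10^7 m²
ΔV = Sy × A × Δh = 0.053 × 8.5 × 10^7 m² × 13.1 m = 5.902 × 10^7 m³
ΔV = 5.902 × 10^7 m³ = 59.02 GL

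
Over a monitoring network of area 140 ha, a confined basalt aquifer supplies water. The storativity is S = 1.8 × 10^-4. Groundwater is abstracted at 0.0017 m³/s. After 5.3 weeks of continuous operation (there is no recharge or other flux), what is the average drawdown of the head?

Δh ≈ 21.6 m

A = 140 ha = 1.4 × 10^6 m²
Q = 0.0017 m³/s = 146.9 m³/d
t = 5.3 weeks = 37.1 d
ΔV = Q × t = 146.9 m³/d × 37.1 d = 5449 m³
Δh = ΔV / (S × A) = 5449 / (1.8 × 10^-4 × 1.4 × 10^6) = 21.62 m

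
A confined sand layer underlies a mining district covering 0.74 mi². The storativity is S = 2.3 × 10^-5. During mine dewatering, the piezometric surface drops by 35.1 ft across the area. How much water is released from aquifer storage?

ΔV ≈ 472 m³

A = 0.74 mi² = 1.917 × 10^6 m²
Δh = 35.1 ft = 10.7 m
ΔV = S × A × Δh = 2.3 × 10^-5 × 1.917 × 10^6 m² × 10.7 m = 471.6 m³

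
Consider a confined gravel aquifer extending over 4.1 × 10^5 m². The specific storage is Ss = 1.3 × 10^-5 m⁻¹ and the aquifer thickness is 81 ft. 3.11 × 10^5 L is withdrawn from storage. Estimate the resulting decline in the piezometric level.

Δh ≈ 2.36 m

b = 81 ft = 24.69 m
S = Ss × b = 1.3 × 10^-5 m⁻¹ × 24.69 m = 3.21 × 10^-4
ΔV = 3.11 × 10^5 L = 311 m³
Δh = ΔV / (S × A) = 311 m³ / (3.21 × 10^-4 × 4.1 × 10^5 m²) = 2.363 m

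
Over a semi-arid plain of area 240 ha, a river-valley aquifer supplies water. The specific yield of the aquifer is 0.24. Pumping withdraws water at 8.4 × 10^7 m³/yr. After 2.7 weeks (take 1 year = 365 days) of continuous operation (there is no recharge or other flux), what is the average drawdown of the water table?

Δh ≈ 7.55 m

A = 240 ha = 2.4 × 10^6 m²
Q = 8.4 × 10^7 m³/yr = 2.301 × 10^5 m³/d
t = 2.7 weeks = 18.9 d
ΔV = Q × t = 2.301 × 10^5 m³/d × 18.9 d = 4.35 × 10^6 m³
Δh = ΔV / (Sy × A) = 4.35 × 10^6 / (0.24 × 2.4 × 10^6) = 7.551 m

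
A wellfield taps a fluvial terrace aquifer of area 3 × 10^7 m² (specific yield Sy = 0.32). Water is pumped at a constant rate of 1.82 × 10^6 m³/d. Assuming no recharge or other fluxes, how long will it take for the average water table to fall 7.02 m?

ΔV = Sy × A × Δh = 0.32 × 3 × 10^7 × 7.02 = 6.739 × 10^7 m³
t = ΔV / Q = 6.739 × 10^7 m³ / 1.82 × 10^6 m³/d = 37.03 d

t ≈ 37 days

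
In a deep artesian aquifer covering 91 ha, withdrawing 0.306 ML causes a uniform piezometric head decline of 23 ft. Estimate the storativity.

A = 91 ha = 9.1 × 10^5 m²
Δh = 23 ft = 7.01 m
ΔV = 0.306 ML = 306 m³
S = ΔV / (A × Δh) = 306 m³ / (9.1 × 10^5 m² × 7.01 m) = 4.797 × 10^-5

S ≈ 4.8 × 10^-5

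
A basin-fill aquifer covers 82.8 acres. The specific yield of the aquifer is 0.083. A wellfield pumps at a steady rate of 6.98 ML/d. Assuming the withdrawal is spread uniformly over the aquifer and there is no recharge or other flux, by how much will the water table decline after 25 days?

A = 82.8 acres = 3.351 × 10^5 m²
Q = 6.98 ML/d = 6980 m³/d
ΔV = Q × t = 6980 m³/d × 25 d = 1.745 × 10^5 m³
Δh = ΔV / (Sy × A) = 1.745 × 10^5 / (0.083 × 3.351 × 10^5) = 6.274 m

Δh ≈ 6.27 m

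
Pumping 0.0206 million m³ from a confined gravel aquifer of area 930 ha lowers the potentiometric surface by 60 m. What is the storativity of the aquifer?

A = 930 ha = 9.3 × 10^6 m²
ΔV = 0.0206 million m³ = 20600 m³
S = ΔV / (A × Δh) = 20600 m³ / (9.3 × 10^6 m² × 60 m) = 3.692 × 10^-5

S ≈ 3.7 × 10^-5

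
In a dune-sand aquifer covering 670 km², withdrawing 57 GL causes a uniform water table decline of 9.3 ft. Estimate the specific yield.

Sy ≈ 0.03

A = 670 km² = 6.7 × 10^8 m²
Δh = 9.3 ft = 2.835 m
ΔV = 57 GL = 5.7 × 10^7 m³
Sy = ΔV / (A × Δh) = 5.7 × 10^7 m³ / (6.7 × 10^8 m² × 2.835 m) = 0.03001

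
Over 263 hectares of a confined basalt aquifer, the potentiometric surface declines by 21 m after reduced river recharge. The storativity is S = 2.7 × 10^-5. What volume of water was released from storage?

ΔV ≈ 1490 m³

A = 263 hectares = 2.63 × 10^6 m²
ΔV = S × A × Δh = 2.7 × 10^-5 × 2.63 × 10^6 m² × 21 m = 1491 m³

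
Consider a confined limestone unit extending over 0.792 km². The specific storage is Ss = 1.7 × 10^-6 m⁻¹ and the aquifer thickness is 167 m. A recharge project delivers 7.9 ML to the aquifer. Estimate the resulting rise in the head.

Δh ≈ 35.1 m

S = Ss × b = 1.7 × 10^-6 m⁻¹ × 167 m = 2.839 × 10^-4
A = 0.792 km² = 7.92 × 10^5 m²
ΔV = 7.9 ML = 7900 m³
Δh = ΔV / (S × A) = 7900 m³ / (2.839 × 10^-4 × 7.92 × 10^5 m²) = 35.13 m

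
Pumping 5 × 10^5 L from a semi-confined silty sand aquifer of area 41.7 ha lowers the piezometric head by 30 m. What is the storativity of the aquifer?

A = 41.7 ha = 4.17 × 10^5 m²
ΔV = 5 × 10^5 L = 500 m³
S = ΔV / (A × Δh) = 500 m³ / (4.17 × 10^5 m² × 30 m) = 3.997 × 10^-5

S ≈ 4 × 10^-5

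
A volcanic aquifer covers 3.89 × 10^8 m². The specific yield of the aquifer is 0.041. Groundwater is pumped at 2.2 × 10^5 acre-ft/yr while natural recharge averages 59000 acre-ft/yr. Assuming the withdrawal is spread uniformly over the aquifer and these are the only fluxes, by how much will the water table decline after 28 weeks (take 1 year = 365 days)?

Net abstraction = 2.2 × 10^5 − 59000 = 1.61 × 10^5 acre-ft/yr
Q_net = 1.61 × 10^5 acre-ft/yr = 5.441 × 10^5 m³/d
t = 28 weeks = 196 d
ΔV = Q × t = 5.441 × 10^5 m³/d × 196 d = 1.066 × 10^8 m³
Δh = ΔV / (Sy × A) = 1.066 × 10^8 / (0.041 × 3.89 × 10^8) = 6.686 m

Δh ≈ 6.69 m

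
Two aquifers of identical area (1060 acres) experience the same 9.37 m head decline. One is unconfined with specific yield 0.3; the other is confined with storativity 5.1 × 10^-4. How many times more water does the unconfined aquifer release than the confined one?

ΔV_u / ΔV_c ≈ 588

A = 1060 acres = 4.29 × 10^6 m²
Unconfined: ΔV_u = Sy × A × Δh = 0.3 × 4.29 × 10^6 × 9.37 = 1.206 × 10^7 m³
Confined: ΔV_c = S × A × Δh = 5.1 × 10^-4 × 4.29 × 10^6 × 9.37 = 20500 m³
Ratio = ΔV_u / ΔV_c = Sy / S = 0.3 / 5.1 × 10^-4 = 588.2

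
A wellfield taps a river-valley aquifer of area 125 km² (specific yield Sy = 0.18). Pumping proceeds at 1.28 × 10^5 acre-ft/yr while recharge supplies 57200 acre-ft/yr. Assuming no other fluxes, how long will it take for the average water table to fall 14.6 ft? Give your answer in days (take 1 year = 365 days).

t ≈ 418 days

A = 125 km² = 1.25 × 10^8 m²
Δh = 14.6 ft = 4.45 m
ΔV = Sy × A × Δh = 0.18 × 1.25 × 10^8 × 4.45 = 1.001 × 10^8 m³
Net withdrawal = 1.28 × 10^5 − 57200 = 70800 acre-ft/yr = 2.393 × 10^5 m³/d
t = ΔV / Q = 1.001 × 10^8 m³ / 2.393 × 10^5 m³/d = 418.5 d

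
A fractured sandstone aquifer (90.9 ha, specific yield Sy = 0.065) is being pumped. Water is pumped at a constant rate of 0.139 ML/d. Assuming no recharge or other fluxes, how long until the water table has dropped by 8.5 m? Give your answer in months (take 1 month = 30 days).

A = 90.9 ha = 9.09 × 10^5 m²
ΔV = Sy × A × Δh = 0.065 × 9.09 × 10^5 × 8.5 = 5.022 × 10^5 m³
Q = 0.139 ML/d = 139 m³/d
t = ΔV / Q = 5.022 × 10^5 m³ / 139 m³/d = 3613 d
t = 3613 d ≈ 120.4 months

t ≈ 120 months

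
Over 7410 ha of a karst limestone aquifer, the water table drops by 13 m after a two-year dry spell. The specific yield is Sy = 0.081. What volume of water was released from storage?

ΔV ≈ 7.8 × 10^7 m³

A = 7410 ha = 7.41 × 10^7 m²
ΔV = Sy × A × Δh = 0.081 × 7.41 × 10^7 m² × 13 m = 7.803 × 10^7 m³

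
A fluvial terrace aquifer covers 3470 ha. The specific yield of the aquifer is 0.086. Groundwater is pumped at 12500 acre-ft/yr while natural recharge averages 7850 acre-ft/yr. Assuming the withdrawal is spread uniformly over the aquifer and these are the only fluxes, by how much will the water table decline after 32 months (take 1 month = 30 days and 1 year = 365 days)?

A = 3470 ha = 3.47 × 10^7 m²
Net abstraction = 12500 − 7850 = 4650 acre-ft/yr
Q_net = 4650 acre-ft/yr = 15710 m³/d
t = 32 months = 960 d
ΔV = Q × t = 15710 m³/d × 960 d = 1.509 × 10^7 m³
Δh = ΔV / (Sy × A) = 1.509 × 10^7 / (0.086 × 3.47 × 10^7) = 5.055 m

Δh ≈ 5.06 m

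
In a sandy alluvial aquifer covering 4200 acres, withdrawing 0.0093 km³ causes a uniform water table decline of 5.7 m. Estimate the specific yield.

A = 4200 acres = 1.7 × 10^7 m²
ΔV = 0.0093 km³ = 9.3 × 10^6 m³
Sy = ΔV / (A × Δh) = 9.3 × 10^6 m³ / (1.7 × 10^7 m² × 5.7 m) = 0.09599

Sy ≈ 0.096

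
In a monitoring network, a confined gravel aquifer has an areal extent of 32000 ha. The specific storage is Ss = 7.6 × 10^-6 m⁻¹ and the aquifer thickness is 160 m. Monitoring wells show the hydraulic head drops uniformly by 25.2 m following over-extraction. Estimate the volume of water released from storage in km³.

S = Ss × b = 7.6 × 10^-6 m⁻¹ × 160 m = 1.216 × 10^-3
A = 32000 ha = 3.2 × 10^8 m²
ΔV = S × A × Δh = 0.001216 × 3.2 × 10^8 m² × 25.2 m = 9.806 × 10^6 m³
ΔV = 9.806 × 10^6 m³ = 0.009806 km³

ΔV ≈ 0.00981 km³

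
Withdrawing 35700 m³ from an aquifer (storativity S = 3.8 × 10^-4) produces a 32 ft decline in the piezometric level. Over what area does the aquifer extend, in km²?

Δh = 32 ft = 9.754 m
A = ΔV / (S × Δh) = 35700 / (3.8 × 10^-4 × 9.754) = 9.632 × 10^6 m²
A = 9.632 × 10^6 m² = 9.632 km²

A ≈ 9.63 km²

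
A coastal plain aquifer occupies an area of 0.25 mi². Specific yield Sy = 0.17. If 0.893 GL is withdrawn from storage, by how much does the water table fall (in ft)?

A = 0.25 mi² = 6.475 × 10^5 m²
ΔV = 0.893 GL = 8.93 × 10^5 m³
Δh = ΔV / (Sy × A) = 8.93 × 10^5 m³ / (0.17 × 6.475 × 10^5 m²) = 8.113 m
Δh = 8.113 m = 26.62 ft

Δh ≈ 26.6 ft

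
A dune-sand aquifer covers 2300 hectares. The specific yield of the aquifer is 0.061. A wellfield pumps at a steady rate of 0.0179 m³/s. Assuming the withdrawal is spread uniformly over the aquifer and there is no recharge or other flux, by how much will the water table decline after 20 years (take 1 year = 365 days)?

A = 2300 hectares = 2.3 × 10^7 m²
Q = 0.0179 m³/s = 1547 m³/d
t = 20 years = 7300 d
ΔV = Q × t = 1547 m³/d × 7300 d = 1.129 × 10^7 m³
Δh = ΔV / (Sy × A) = 1.129 × 10^7 / (0.061 × 2.3 × 10^7) = 8.047 m

Δh ≈ 8.05 m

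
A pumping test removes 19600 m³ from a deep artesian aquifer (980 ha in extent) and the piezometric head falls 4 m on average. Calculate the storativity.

S ≈ 5 × 10^-4

A = 980 ha = 9.8 × 10^6 m²
S = ΔV / (A × Δh) = 19600 m³ / (9.8 × 10^6 m² × 4 m) = 5 × 10^-4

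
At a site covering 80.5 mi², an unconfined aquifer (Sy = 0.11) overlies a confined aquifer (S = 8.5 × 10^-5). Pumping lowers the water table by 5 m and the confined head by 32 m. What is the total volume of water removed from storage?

ΔV ≈ 1.15 × 10^8 m³

A = 80.5 mi² = 2.085 × 10^8 m²
Unconfined: ΔV_u = Sy × A × Δh_u = 0.11 × 2.085 × 10^8 × 5 = 1.147 × 10^8 m³
Confined: ΔV_c = S × A × Δh_c = 8.5 × 10^-5 × 2.085 × 10^8 × 32 = 5.671 × 10^5 m³
Total ΔV = 1.147 × 10^8 + 5.671 × 10^5 = 1.152 × 10^8 m³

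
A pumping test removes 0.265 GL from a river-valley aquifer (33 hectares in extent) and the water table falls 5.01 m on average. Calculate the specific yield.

Sy ≈ 0.16

A = 33 hectares = 3.3 × 10^5 m²
ΔV = 0.265 GL = 2.65 × 10^5 m³
Sy = ΔV / (A × Δh) = 2.65 × 10^5 m³ / (3.3 × 10^5 m² × 5.01 m) = 0.1603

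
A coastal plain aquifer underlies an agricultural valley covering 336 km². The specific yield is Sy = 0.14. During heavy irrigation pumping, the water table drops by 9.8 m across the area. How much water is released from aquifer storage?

ΔV ≈ 4.61 × 10^8 m³

A = 336 km² = 3.36 × 10^8 m²
ΔV = Sy × A × Δh = 0.14 × 3.36 × 10^8 m² × 9.8 m = 4.61 × 10^8 m³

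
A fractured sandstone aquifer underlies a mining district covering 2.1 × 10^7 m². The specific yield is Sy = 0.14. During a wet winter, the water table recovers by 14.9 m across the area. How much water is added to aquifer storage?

ΔV ≈ 4.38 × 10^7 m³

ΔV = Sy × A × Δh = 0.14 × 2.1 × 10^7 m² × 14.9 m = 4.381 × 10^7 m³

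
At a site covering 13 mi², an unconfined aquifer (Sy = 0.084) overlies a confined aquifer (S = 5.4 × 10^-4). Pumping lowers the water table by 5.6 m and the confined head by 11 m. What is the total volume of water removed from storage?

ΔV ≈ 1.6 × 10^7 m³

A = 13 mi² = 3.367 × 10^7 m²
Unconfined: ΔV_u = Sy × A × Δh_u = 0.084 × 3.367 × 10^7 × 5.6 = 1.584 × 10^7 m³
Confined: ΔV_c = S × A × Δh_c = 5.4 × 10^-4 × 3.367 × 10^7 × 11 = 2 × 10^5 m³
Total ΔV = 1.584 × 10^7 + 2 × 10^5 = 1.604 × 10^7 m³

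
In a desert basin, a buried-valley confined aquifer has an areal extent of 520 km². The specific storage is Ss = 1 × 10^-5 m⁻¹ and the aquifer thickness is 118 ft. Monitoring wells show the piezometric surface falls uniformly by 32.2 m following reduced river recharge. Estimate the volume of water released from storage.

b = 118 ft = 35.97 m
S = Ss × b = 1 × 10^-5 m⁻¹ × 35.97 m = 3.597 × 10^-4
A = 520 km² = 5.2 × 10^8 m²
ΔV = S × A × Δh = 3.597 × 10^-4 × 5.2 × 10^8 m² × 32.2 m = 6.022 × 10^6 m³

ΔV ≈ 6.02 × 10^6 m³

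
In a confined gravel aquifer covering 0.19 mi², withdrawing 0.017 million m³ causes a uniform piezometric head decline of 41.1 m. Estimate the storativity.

S ≈ 8.4 × 10^-4

A = 0.19 mi² = 4.921 × 10^5 m²
ΔV = 0.017 million m³ = 17000 m³
S = ΔV / (A × Δh) = 17000 m³ / (4.921 × 10^5 m² × 41.1 m) = 8.405 × 10^-4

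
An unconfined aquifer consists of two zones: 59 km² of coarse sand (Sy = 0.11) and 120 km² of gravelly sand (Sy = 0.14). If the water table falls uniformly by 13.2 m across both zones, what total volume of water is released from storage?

ΔV ≈ 3.07 × 10^8 m³

A₁ = 59 km² = 5.9 × 10^7 m²; A₂ = 120 km² = 1.2 × 10^8 m²
ΔV₁ = 0.11 × 5.9 × 10^7 × 13.2 = 8.567 × 10^7 m³
ΔV₂ = 0.14 × 1.2 × 10^8 × 13.2 = 2.218 × 10^8 m³
ΔV = ΔV₁ + ΔV₂ = 3.074 × 10^8 m³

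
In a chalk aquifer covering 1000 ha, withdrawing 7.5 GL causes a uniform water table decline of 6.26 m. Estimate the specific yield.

A = 1000 ha = 1 × 10^7 m²
ΔV = 7.5 GL = 7.5 × 10^6 m³
Sy = ΔV / (A × Δh) = 7.5 × 10^6 m³ / (1 × 10^7 m² × 6.26 m) = 0.1198

Sy ≈ 0.12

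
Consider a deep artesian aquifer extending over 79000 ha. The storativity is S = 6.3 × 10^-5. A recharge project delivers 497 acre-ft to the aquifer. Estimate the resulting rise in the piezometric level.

A = 79000 ha = 7.9 × 10^8 m²
ΔV = 497 acre-ft = 6.13 × 10^5 m³
Δh = ΔV / (S × A) = 6.13 × 10^5 m³ / (6.3 × 10^-5 × 7.9 × 10^8 m²) = 12.32 m

Δh ≈ 12.3 m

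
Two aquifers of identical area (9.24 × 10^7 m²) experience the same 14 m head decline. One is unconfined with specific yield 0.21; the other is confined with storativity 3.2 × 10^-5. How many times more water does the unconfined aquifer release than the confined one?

Unconfined: ΔV_u = Sy × A × Δh = 0.21 × 9.24 × 10^7 × 14 = 2.717 × 10^8 m³
Confined: ΔV_c = S × A × Δh = 3.2 × 10^-5 × 9.24 × 10^7 × 14 = 41400 m³
Ratio = ΔV_u / ΔV_c = Sy / S = 0.21 / 3.2 × 10^-5 = 6563

ΔV_u / ΔV_c ≈ 6560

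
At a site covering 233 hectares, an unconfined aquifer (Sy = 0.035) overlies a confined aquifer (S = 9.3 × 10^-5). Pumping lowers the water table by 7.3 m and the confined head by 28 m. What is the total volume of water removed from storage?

ΔV ≈ 6.01 × 10^5 m³

A = 233 hectares = 2.33 × 10^6 m²
Unconfined: ΔV_u = Sy × A × Δh_u = 0.035 × 2.33 × 10^6 × 7.3 = 5.953 × 10^5 m³
Confined: ΔV_c = S × A × Δh_c = 9.3 × 10^-5 × 2.33 × 10^6 × 28 = 6067 m³
Total ΔV = 5.953 × 10^5 + 6067 = 6.014 × 10^5 m³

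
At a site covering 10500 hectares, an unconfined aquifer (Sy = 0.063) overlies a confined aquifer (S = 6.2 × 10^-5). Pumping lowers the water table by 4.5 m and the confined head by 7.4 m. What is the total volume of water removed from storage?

A = 10500 hectares = 1.05 × 10^8 m²
Unconfined: ΔV_u = Sy × A × Δh_u = 0.063 × 1.05 × 10^8 × 4.5 = 2.977 × 10^7 m³
Confined: ΔV_c = S × A × Δh_c = 6.2 × 10^-5 × 1.05 × 10^8 × 7.4 = 48170 m³
Total ΔV = 2.977 × 10^7 + 48170 = 2.982 × 10^7 m³

ΔV ≈ 2.98 × 10^7 m³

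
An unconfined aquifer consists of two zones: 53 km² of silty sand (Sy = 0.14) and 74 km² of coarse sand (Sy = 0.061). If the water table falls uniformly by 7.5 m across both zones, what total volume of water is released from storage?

A₁ = 53 km² = 5.3 × 10^7 m²; A₂ = 74 km² = 7.4 × 10^7 m²
ΔV₁ = 0.14 × 5.3 × 10^7 × 7.5 = 5.565 × 10^7 m³
ΔV₂ = 0.061 × 7.4 × 10^7 × 7.5 = 3.385 × 10^7 m³
ΔV = ΔV₁ + ΔV₂ = 8.95 × 10^7 m³

ΔV ≈ 8.95 × 10^7 m³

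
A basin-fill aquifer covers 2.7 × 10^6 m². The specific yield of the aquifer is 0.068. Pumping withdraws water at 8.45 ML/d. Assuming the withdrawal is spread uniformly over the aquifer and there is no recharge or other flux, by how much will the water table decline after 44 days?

Q = 8.45 ML/d = 8450 m³/d
ΔV = Q × t = 8450 m³/d × 44 d = 3.718 × 10^5 m³
Δh = ΔV / (Sy × A) = 3.718 × 10^5 / (0.068 × 2.7 × 10^6) = 2.025 m

Δh ≈ 2.03 m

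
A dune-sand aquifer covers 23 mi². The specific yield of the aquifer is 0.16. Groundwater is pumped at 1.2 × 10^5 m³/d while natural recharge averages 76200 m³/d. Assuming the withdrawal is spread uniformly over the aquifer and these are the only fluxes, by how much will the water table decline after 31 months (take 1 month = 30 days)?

A = 23 mi² = 5.957 × 10^7 m²
Net abstraction = 1.2 × 10^5 − 76200 = 43800 m³/d
t = 31 months = 930 d
ΔV = Q × t = 43800 m³/d × 930 d = 4.073 × 10^7 m³
Δh = ΔV / (Sy × A) = 4.073 × 10^7 / (0.16 × 5.957 × 10^7) = 4.274 m

Δh ≈ 4.27 m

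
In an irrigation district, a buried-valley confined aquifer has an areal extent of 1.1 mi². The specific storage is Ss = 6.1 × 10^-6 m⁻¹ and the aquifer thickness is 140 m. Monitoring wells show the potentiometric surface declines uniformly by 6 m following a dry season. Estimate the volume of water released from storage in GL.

ΔV ≈ 0.0146 GL

S = Ss × b = 6.1 × 10^-6 m⁻¹ × 140 m = 8.54 × 10^-4
A = 1.1 mi² = 2.849 × 10^6 m²
ΔV = S × A × Δh = 8.54 × 10^-4 × 2.849 × 10^6 m² × 6 m = 14600 m³
ΔV = 14600 m³ = 0.0146 GL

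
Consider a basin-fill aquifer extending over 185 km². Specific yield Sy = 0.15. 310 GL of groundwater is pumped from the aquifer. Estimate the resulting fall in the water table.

A = 185 km² = 1.85 × 10^8 m²
ΔV = 310 GL = 3.1 × 10^8 m³
Δh = ΔV / (Sy × A) = 3.1 × 10^8 m³ / (0.15 × 1.85 × 10^8 m²) = 11.17 m

Δh ≈ 11.2 m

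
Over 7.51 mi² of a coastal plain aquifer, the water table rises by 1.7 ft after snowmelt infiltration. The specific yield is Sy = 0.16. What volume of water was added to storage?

ΔV ≈ 1.61 × 10^6 m³

A = 7.51 mi² = 1.945 × 10^7 m²
Δh = 1.7 ft = 0.5182 m
ΔV = Sy × A × Δh = 0.16 × 1.945 × 10^7 m² × 0.5182 m = 1.613 × 10^6 m³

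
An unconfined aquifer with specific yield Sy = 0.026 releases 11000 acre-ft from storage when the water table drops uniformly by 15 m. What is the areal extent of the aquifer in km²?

A ≈ 34.8 km²

ΔV = 11000 acre-ft = 1.357 × 10^7 m³
A = ΔV / (Sy × Δh) = 1.357 × 10^7 / (0.026 × 15) = 3.479 × 10^7 m²
A = 3.479 × 10^7 m² = 34.79 km²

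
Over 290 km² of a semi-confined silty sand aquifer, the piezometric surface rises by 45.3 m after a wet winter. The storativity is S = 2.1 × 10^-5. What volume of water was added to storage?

A = 290 km² = 2.9 × 10^8 m²
ΔV = S × A × Δh = 2.1 × 10^-5 × 2.9 × 10^8 m² × 45.3 m = 2.759 × 10^5 m³

ΔV ≈ 2.76 × 10^5 m³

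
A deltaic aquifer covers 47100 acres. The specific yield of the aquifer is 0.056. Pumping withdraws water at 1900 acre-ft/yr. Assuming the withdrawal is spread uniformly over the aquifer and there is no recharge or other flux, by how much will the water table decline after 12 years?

Δh ≈ 2.63 m

A = 47100 acres = 1.906 × 10^8 m²
Q = 1900 acre-ft/yr = 6421 m³/d
t = 12 years = 4380 d
ΔV = Q × t = 6421 m³/d × 4380 d = 2.812 × 10^7 m³
Δh = ΔV / (Sy × A) = 2.812 × 10^7 / (0.056 × 1.906 × 10^8) = 2.635 m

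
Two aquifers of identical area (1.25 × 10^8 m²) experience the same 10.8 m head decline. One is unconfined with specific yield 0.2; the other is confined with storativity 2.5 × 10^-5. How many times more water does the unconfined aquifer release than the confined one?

ΔV_u / ΔV_c ≈ 8000

Unconfined: ΔV_u = Sy × A × Δh = 0.2 × 1.25 × 10^8 × 10.8 = 2.7 × 10^8 m³
Confined: ΔV_c = S × A × Δh = 2.5 × 10^-5 × 1.25 × 10^8 × 10.8 = 33750 m³
Ratio = ΔV_u / ΔV_c = Sy / S = 0.2 / 2.5 × 10^-5 = 8000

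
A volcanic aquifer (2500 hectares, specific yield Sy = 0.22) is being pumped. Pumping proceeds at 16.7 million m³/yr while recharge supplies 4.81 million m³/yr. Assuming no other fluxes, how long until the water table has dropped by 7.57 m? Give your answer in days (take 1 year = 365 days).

A = 2500 hectares = 2.5 × 10^7 m²
ΔV = Sy × A × Δh = 0.22 × 2.5 × 10^7 × 7.57 = 4.163 × 10^7 m³
Net withdrawal = 16.7 − 4.81 = 11.89 million m³/yr = 32580 m³/d
t = ΔV / Q = 4.163 × 10^7 m³ / 32580 m³/d = 1278 d

t ≈ 1280 days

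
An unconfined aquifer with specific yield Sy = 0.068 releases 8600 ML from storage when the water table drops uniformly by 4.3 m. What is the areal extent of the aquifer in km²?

ΔV = 8600 ML = 8.6 × 10^6 m³
A = ΔV / (Sy × Δh) = 8.6 × 10^6 / (0.068 × 4.3) = 2.941 × 10^7 m²
A = 2.941 × 10^7 m² = 29.41 km²

A ≈ 29.4 km²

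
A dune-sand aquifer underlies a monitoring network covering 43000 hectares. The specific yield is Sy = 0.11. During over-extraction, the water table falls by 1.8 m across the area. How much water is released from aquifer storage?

ΔV ≈ 8.51 × 10^7 m³

A = 43000 hectares = 4.3 × 10^8 m²
ΔV = Sy × A × Δh = 0.11 × 4.3 × 10^8 m² × 1.8 m = 8.514 × 10^7 m³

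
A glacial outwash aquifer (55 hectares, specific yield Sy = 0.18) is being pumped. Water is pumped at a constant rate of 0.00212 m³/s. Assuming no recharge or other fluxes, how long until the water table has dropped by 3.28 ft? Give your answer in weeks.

t ≈ 77.2 weeks

A = 55 hectares = 5.5 × 10^5 m²
Δh = 3.28 ft = 0.9997 m
ΔV = Sy × A × Δh = 0.18 × 5.5 × 10^5 × 0.9997 = 98970 m³
Q = 0.00212 m³/s = 183.2 m³/d
t = ΔV / Q = 98970 m³ / 183.2 m³/d = 540.3 d
t = 540.3 d ≈ 77.19 weeks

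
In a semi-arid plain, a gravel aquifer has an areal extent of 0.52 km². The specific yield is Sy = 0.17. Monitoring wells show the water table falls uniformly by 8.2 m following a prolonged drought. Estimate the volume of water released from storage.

ΔV ≈ 7.25 × 10^5 m³

A = 0.52 km² = 5.2 × 10^5 m²
ΔV = Sy × A × Δh = 0.17 × 5.2 × 10^5 m² × 8.2 m = 7.249 × 10^5 m³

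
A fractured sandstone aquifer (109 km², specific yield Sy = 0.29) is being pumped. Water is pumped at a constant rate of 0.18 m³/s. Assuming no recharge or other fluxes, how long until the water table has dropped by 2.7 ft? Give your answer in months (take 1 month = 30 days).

t ≈ 55.8 months

A = 109 km² = 1.09 × 10^8 m²
Δh = 2.7 ft = 0.823 m
ΔV = Sy × A × Δh = 0.29 × 1.09 × 10^8 × 0.823 = 2.601 × 10^7 m³
Q = 0.18 m³/s = 15550 m³/d
t = ΔV / Q = 2.601 × 10^7 m³ / 15550 m³/d = 1673 d
t = 1673 d ≈ 55.76 months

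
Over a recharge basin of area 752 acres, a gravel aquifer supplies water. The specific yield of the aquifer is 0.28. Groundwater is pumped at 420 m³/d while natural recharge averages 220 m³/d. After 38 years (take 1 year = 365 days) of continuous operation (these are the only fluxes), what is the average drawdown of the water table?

A = 752 acres = 3.043 × 10^6 m²
Net abstraction = 420 − 220 = 200 m³/d
t = 38 years = 13870 d
ΔV = Q × t = 200 m³/d × 13870 d = 2.774 × 10^6 m³
Δh = ΔV / (Sy × A) = 2.774 × 10^6 / (0.28 × 3.043 × 10^6) = 3.255 m

Δh ≈ 3.26 m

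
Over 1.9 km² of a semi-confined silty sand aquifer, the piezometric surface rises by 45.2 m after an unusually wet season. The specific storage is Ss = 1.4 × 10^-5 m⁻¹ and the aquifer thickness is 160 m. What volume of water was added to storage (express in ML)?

S = Ss × b = 1.4 × 10^-5 m⁻¹ × 160 m = 2.24 × 10^-3
A = 1.9 km² = 1.9 × 10^6 m²
ΔV = S × A × Δh = 0.00224 × 1.9 × 10^6 m² × 45.2 m = 1.924 × 10^5 m³
ΔV = 1.924 × 10^5 m³ = 192.4 ML

ΔV ≈ 192 ML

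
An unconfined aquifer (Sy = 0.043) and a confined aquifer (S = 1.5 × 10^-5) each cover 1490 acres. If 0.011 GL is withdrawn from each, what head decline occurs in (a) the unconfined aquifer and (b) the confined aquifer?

Δh_u ≈ 0.0424 m; Δh_c ≈ 122 m

A = 1490 acres = 6.03 × 10^6 m²
ΔV = 0.011 GL = 11000 m³
Unconfined: Δh_u = ΔV/(Sy·A) = 11000/(0.043 × 6.03 × 10^6) = 0.04242 m
Confined: Δh_c = ΔV/(S·A) = 11000/(1.5 × 10^-5 × 6.03 × 10^6) = 121.6 m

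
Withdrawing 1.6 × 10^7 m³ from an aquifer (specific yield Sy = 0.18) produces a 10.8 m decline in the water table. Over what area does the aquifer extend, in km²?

A = ΔV / (Sy × Δh) = 1.6 × 10^7 / (0.18 × 10.8) = 8.23 × 10^6 m²
A = 8.23 × 10^6 m² = 8.23 km²

A ≈ 8.23 km²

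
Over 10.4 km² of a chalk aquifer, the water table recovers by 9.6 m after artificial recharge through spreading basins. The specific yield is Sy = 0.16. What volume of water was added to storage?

ΔV ≈ 1.6 × 10^7 m³

A = 10.4 km² = 1.04 × 10^7 m²
ΔV = Sy × A × Δh = 0.16 × 1.04 × 10^7 m² × 9.6 m = 1.597 × 10^7 m³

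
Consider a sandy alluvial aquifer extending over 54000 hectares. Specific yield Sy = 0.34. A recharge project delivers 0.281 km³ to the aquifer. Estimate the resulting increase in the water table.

A = 54000 hectares = 5.4 × 10^8 m²
ΔV = 0.281 km³ = 2.81 × 10^8 m³
Δh = ΔV / (Sy × A) = 2.81 × 10^8 m³ / (0.34 × 5.4 × 10^8 m²) = 1.531 m

Δh ≈ 1.53 m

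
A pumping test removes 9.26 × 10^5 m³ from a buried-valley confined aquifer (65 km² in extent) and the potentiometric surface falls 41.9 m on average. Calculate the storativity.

A = 65 km² = 6.5 × 10^7 m²
S = ΔV / (A × Δh) = 9.26 × 10^5 m³ / (6.5 × 10^7 m² × 41.9 m) = 3.4 × 10^-4

S ≈ 3.4 × 10^-4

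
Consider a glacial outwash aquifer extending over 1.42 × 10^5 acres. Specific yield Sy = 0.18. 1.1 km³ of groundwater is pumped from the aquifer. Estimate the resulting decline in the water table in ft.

A = 1.42 × 10^5 acres = 5.747 × 10^8 m²
ΔV = 1.1 km³ = 1.1 × 10^9 m³
Δh = ΔV / (Sy × A) = 1.1 × 10^9 m³ / (0.18 × 5.747 × 10^8 m²) = 10.63 m
Δh = 10.63 m = 34.89 ft

Δh ≈ 34.9 ft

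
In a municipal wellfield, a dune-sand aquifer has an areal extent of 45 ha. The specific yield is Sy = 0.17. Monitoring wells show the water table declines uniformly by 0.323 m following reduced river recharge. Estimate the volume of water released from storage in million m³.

A = 45 ha = 4.5 × 10^5 m²
ΔV = Sy × A × Δh = 0.17 × 4.5 × 10^5 m² × 0.323 m = 24710 m³
ΔV = 24710 m³ = 0.02471 million m³

ΔV ≈ 0.0247 million m³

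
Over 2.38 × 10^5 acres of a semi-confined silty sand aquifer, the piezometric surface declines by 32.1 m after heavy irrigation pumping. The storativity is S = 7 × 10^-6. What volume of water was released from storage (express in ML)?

A = 2.38 × 10^5 acres = 9.632 × 10^8 m²
ΔV = S × A × Δh = 7 × 10^-6 × 9.632 × 10^8 m² × 32.1 m = 2.164 × 10^5 m³
ΔV = 2.164 × 10^5 m³ = 216.4 ML

ΔV ≈ 216 ML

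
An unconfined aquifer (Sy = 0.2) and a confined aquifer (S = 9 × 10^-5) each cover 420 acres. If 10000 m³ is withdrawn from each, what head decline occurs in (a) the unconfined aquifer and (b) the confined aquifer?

Δh_u ≈ 0.0294 m; Δh_c ≈ 65.4 m

A = 420 acres = 1.7 × 10^6 m²
Unconfined: Δh_u = ΔV/(Sy·A) = 10000/(0.2 × 1.7 × 10^6) = 0.02942 m
Confined: Δh_c = ΔV/(S·A) = 10000/(9 × 10^-5 × 1.7 × 10^6) = 65.37 m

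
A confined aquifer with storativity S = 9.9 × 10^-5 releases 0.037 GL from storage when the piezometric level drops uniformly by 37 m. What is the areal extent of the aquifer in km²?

A ≈ 10.1 km²

ΔV = 0.037 GL = 37000 m³
A = ΔV / (S × Δh) = 37000 / (9.9 × 10^-5 × 37) = 1.01 × 10^7 m²
A = 1.01 × 10^7 m² = 10.1 km²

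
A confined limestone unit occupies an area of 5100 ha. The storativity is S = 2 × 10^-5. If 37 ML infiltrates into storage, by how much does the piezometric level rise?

A = 5100 ha = 5.1 × 10^7 m²
ΔV = 37 ML = 37000 m³
Δh = ΔV / (S × A) = 37000 m³ / (2 × 10^-5 × 5.1 × 10^7 m²) = 36.27 m

Δh ≈ 36.3 m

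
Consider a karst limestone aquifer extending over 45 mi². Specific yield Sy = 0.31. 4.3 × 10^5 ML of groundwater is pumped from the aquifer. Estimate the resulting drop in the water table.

A = 45 mi² = 1.165 × 10^8 m²
ΔV = 4.3 × 10^5 ML = 4.3 × 10^8 m³
Δh = ΔV / (Sy × A) = 4.3 × 10^8 m³ / (0.31 × 1.165 × 10^8 m²) = 11.9 m

Δh ≈ 11.9 m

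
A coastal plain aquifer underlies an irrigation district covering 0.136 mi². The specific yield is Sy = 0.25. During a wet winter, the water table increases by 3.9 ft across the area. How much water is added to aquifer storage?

ΔV ≈ 1.05 × 10^5 m³

A = 0.136 mi² = 3.522 × 10^5 m²
Δh = 3.9 ft = 1.189 m
ΔV = Sy × A × Δh = 0.25 × 3.522 × 10^5 m² × 1.189 m = 1.047 × 10^5 m³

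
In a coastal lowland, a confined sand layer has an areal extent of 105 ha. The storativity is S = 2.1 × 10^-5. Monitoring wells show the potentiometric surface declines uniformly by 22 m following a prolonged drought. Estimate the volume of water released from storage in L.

ΔV ≈ 4.85 × 10^5 L

A = 105 ha = 1.05 × 10^6 m²
ΔV = S × A × Δh = 2.1 × 10^-5 × 1.05 × 10^6 m² × 22 m = 485.1 m³
ΔV = 485.1 m³ = 4.851 × 10^5 L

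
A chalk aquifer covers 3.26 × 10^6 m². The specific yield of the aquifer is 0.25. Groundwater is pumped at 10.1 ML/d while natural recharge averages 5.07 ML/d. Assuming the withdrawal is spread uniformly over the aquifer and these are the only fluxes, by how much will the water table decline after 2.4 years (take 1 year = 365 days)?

Net abstraction = 10.1 − 5.07 = 5.03 ML/d
Q_net = 5.03 ML/d = 5030 m³/d
t = 2.4 years = 876 d
ΔV = Q × t = 5030 m³/d × 876 d = 4.406 × 10^6 m³
Δh = ΔV / (Sy × A) = 4.406 × 10^6 / (0.25 × 3.26 × 10^6) = 5.406 m

Δh ≈ 5.41 m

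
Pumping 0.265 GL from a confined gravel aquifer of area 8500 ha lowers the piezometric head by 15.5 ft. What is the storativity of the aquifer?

A = 8500 ha = 8.5 × 10^7 m²
Δh = 15.5 ft = 4.724 m
ΔV = 0.265 GL = 2.65 × 10^5 m³
S = ΔV / (A × Δh) = 2.65 × 10^5 m³ / (8.5 × 10^7 m² × 4.724 m) = 6.599 × 10^-4

S ≈ 6.6 × 10^-4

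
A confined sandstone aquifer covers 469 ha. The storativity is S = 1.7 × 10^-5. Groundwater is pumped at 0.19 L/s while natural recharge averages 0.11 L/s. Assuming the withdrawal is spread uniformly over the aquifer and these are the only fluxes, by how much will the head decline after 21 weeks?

A = 469 ha = 4.69 × 10^6 m²
Net abstraction = 0.19 − 0.11 = 0.08 L/s
Q_net = 0.08 L/s = 6.912 m³/d
t = 21 weeks = 147 d
ΔV = Q × t = 6.912 m³/d × 147 d = 1016 m³
Δh = ΔV / (S × A) = 1016 / (1.7 × 10^-5 × 4.69 × 10^6) = 12.74 m

Δh ≈ 12.7 m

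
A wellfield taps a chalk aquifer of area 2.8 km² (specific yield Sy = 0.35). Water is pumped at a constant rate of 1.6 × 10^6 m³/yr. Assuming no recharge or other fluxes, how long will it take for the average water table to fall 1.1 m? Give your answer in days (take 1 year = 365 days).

t ≈ 246 days

A = 2.8 km² = 2.8 × 10^6 m²
ΔV = Sy × A × Δh = 0.35 × 2.8 × 10^6 × 1.1 = 1.078 × 10^6 m³
Q = 1.6 × 10^6 m³/yr = 4384 m³/d
t = ΔV / Q = 1.078 × 10^6 m³ / 4384 m³/d = 245.9 d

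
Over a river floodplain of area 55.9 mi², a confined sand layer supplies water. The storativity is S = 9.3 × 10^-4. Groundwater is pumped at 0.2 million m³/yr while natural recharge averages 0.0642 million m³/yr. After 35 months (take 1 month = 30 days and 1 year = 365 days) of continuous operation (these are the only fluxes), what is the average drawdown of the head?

Δh ≈ 2.9 m

A = 55.9 mi² = 1.448 × 10^8 m²
Net abstraction = 0.2 − 0.0642 = 0.1358 million m³/yr
Q_net = 0.1358 million m³/yr = 372.1 m³/d
t = 35 months = 1050 d
ΔV = Q × t = 372.1 m³/d × 1050 d = 3.907 × 10^5 m³
Δh = ΔV / (S × A) = 3.907 × 10^5 / (9.3 × 10^-4 × 1.448 × 10^8) = 2.901 m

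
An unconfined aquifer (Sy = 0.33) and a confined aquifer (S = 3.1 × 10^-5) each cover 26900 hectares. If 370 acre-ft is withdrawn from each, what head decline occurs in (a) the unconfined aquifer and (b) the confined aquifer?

A = 26900 hectares = 2.69 × 10^8 m²
ΔV = 370 acre-ft = 4.564 × 10^5 m³
Unconfined: Δh_u = ΔV/(Sy·A) = 4.564 × 10^5/(0.33 × 2.69 × 10^8) = 0.005141 m
Confined: Δh_c = ΔV/(S·A) = 4.564 × 10^5/(3.1 × 10^-5 × 2.69 × 10^8) = 54.73 m

Δh_u ≈ 0.00514 m; Δh_c ≈ 54.7 m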